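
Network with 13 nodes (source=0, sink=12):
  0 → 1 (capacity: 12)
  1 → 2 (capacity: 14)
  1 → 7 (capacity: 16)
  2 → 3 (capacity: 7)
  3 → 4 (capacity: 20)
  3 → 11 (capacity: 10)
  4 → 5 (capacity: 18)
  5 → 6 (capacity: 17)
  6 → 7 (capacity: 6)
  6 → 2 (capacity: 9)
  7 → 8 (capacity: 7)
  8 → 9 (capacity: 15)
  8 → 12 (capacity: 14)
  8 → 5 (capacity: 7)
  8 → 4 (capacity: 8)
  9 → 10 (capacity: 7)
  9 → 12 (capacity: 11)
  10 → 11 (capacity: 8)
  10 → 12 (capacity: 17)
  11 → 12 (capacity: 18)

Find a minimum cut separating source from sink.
Min cut value = 12, edges: (0,1)

Min cut value: 12
Partition: S = [0], T = [1, 2, 3, 4, 5, 6, 7, 8, 9, 10, 11, 12]
Cut edges: (0,1)

By max-flow min-cut theorem, max flow = min cut = 12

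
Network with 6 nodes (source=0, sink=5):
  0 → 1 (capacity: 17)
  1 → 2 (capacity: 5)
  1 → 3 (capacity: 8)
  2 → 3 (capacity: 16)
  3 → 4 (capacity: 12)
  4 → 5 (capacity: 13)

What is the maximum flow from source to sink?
Maximum flow = 12

Max flow: 12

Flow assignment:
  0 → 1: 12/17
  1 → 2: 4/5
  1 → 3: 8/8
  2 → 3: 4/16
  3 → 4: 12/12
  4 → 5: 12/13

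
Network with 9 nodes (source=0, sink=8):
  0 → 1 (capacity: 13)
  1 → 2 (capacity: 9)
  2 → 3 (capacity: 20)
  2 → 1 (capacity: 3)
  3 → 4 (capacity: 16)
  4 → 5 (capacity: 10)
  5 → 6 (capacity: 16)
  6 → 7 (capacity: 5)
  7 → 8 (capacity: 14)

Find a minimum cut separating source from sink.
Min cut value = 5, edges: (6,7)

Min cut value: 5
Partition: S = [0, 1, 2, 3, 4, 5, 6], T = [7, 8]
Cut edges: (6,7)

By max-flow min-cut theorem, max flow = min cut = 5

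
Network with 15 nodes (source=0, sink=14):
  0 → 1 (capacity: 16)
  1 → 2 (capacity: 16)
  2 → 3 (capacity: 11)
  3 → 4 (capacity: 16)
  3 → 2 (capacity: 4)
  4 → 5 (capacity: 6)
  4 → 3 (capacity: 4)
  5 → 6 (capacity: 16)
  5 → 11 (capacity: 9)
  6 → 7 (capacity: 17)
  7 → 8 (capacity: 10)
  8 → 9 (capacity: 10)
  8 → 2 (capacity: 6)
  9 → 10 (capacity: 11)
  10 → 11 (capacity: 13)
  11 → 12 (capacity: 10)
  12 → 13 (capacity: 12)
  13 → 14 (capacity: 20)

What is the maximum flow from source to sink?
Maximum flow = 6

Max flow: 6

Flow assignment:
  0 → 1: 6/16
  1 → 2: 6/16
  2 → 3: 6/11
  3 → 4: 6/16
  4 → 5: 6/6
  5 → 11: 6/9
  11 → 12: 6/10
  12 → 13: 6/12
  13 → 14: 6/20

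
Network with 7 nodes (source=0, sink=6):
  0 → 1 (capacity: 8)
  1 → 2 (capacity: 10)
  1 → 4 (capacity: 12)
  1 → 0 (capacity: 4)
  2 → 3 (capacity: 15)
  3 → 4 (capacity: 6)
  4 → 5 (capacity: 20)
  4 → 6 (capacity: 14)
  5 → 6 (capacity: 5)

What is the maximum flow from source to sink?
Maximum flow = 8

Max flow: 8

Flow assignment:
  0 → 1: 8/8
  1 → 4: 8/12
  4 → 6: 8/14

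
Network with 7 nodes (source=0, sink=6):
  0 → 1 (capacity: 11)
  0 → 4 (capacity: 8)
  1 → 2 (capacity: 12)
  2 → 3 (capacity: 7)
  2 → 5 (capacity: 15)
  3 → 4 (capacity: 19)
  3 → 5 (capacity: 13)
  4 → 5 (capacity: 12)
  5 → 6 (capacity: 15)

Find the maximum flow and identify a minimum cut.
Max flow = 15, Min cut edges: (5,6)

Maximum flow: 15
Minimum cut: (5,6)
Partition: S = [0, 1, 2, 3, 4, 5], T = [6]

Max-flow min-cut theorem verified: both equal 15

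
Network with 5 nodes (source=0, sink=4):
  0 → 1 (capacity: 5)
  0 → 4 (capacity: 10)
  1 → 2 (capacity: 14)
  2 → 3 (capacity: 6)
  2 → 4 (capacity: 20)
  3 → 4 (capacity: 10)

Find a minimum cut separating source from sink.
Min cut value = 15, edges: (0,1), (0,4)

Min cut value: 15
Partition: S = [0], T = [1, 2, 3, 4]
Cut edges: (0,1), (0,4)

By max-flow min-cut theorem, max flow = min cut = 15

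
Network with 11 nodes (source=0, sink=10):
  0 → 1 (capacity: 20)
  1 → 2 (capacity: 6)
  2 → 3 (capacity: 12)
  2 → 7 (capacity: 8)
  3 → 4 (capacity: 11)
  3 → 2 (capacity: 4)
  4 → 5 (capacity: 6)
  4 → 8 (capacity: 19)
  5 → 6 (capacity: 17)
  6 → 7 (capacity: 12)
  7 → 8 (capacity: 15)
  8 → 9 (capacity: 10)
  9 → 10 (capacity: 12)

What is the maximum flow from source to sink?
Maximum flow = 6

Max flow: 6

Flow assignment:
  0 → 1: 6/20
  1 → 2: 6/6
  2 → 7: 6/8
  7 → 8: 6/15
  8 → 9: 6/10
  9 → 10: 6/12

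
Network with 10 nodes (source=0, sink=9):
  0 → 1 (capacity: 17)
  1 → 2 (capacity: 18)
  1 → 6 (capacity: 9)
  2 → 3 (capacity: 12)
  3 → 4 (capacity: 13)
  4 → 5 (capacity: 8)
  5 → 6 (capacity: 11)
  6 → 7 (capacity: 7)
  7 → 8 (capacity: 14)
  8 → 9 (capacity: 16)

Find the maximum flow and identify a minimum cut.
Max flow = 7, Min cut edges: (6,7)

Maximum flow: 7
Minimum cut: (6,7)
Partition: S = [0, 1, 2, 3, 4, 5, 6], T = [7, 8, 9]

Max-flow min-cut theorem verified: both equal 7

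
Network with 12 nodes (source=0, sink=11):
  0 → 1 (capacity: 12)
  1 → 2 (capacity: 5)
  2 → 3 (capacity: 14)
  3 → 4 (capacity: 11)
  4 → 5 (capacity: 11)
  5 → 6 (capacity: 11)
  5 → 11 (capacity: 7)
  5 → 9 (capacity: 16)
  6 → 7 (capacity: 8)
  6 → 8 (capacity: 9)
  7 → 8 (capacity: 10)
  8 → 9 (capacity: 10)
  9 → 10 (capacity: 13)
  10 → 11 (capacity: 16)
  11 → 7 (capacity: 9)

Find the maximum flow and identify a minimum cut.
Max flow = 5, Min cut edges: (1,2)

Maximum flow: 5
Minimum cut: (1,2)
Partition: S = [0, 1], T = [2, 3, 4, 5, 6, 7, 8, 9, 10, 11]

Max-flow min-cut theorem verified: both equal 5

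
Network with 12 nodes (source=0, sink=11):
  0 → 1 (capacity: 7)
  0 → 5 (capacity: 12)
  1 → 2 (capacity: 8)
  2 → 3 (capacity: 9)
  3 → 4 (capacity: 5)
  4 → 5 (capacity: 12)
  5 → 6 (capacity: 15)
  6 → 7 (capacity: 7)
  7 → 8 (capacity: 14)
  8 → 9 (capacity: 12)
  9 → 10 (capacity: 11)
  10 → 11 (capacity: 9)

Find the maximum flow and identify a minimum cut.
Max flow = 7, Min cut edges: (6,7)

Maximum flow: 7
Minimum cut: (6,7)
Partition: S = [0, 1, 2, 3, 4, 5, 6], T = [7, 8, 9, 10, 11]

Max-flow min-cut theorem verified: both equal 7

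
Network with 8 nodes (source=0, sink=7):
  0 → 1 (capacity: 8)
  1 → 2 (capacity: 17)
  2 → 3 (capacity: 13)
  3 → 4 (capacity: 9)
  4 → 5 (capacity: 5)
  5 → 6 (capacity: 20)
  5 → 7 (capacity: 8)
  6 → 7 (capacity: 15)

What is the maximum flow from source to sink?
Maximum flow = 5

Max flow: 5

Flow assignment:
  0 → 1: 5/8
  1 → 2: 5/17
  2 → 3: 5/13
  3 → 4: 5/9
  4 → 5: 5/5
  5 → 7: 5/8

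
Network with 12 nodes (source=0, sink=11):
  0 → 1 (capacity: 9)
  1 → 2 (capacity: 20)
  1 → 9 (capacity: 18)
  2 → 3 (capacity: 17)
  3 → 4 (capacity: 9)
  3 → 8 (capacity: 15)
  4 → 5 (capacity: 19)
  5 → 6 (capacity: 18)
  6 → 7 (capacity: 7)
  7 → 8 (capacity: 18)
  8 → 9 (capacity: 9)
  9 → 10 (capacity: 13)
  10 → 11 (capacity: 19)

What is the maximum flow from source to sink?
Maximum flow = 9

Max flow: 9

Flow assignment:
  0 → 1: 9/9
  1 → 9: 9/18
  9 → 10: 9/13
  10 → 11: 9/19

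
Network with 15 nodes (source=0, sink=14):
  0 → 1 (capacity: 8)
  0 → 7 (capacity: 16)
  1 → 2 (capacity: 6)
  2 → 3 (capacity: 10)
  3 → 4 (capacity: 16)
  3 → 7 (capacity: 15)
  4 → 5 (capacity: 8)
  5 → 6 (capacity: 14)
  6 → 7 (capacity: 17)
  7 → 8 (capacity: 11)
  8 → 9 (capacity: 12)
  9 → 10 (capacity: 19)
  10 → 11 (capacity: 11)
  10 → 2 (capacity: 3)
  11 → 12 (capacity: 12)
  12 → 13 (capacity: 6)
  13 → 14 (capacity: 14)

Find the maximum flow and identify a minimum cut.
Max flow = 6, Min cut edges: (12,13)

Maximum flow: 6
Minimum cut: (12,13)
Partition: S = [0, 1, 2, 3, 4, 5, 6, 7, 8, 9, 10, 11, 12], T = [13, 14]

Max-flow min-cut theorem verified: both equal 6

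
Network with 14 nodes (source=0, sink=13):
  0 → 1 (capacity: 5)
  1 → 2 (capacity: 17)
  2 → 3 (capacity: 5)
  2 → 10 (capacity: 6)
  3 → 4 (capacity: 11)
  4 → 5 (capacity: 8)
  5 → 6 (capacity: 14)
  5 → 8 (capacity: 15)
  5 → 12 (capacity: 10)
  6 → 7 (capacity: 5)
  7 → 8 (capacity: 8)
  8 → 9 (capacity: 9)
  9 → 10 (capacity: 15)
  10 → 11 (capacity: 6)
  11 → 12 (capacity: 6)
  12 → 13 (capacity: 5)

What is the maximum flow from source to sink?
Maximum flow = 5

Max flow: 5

Flow assignment:
  0 → 1: 5/5
  1 → 2: 5/17
  2 → 10: 5/6
  10 → 11: 5/6
  11 → 12: 5/6
  12 → 13: 5/5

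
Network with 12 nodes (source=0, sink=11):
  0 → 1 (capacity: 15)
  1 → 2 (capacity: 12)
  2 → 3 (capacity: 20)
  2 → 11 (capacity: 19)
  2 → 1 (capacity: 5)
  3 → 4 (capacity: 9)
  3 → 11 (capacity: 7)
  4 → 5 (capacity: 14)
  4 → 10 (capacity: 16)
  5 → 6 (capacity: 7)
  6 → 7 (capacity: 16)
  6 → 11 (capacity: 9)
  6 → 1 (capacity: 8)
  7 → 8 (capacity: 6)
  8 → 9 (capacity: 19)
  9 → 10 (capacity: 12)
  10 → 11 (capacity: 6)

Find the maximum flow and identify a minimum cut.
Max flow = 12, Min cut edges: (1,2)

Maximum flow: 12
Minimum cut: (1,2)
Partition: S = [0, 1], T = [2, 3, 4, 5, 6, 7, 8, 9, 10, 11]

Max-flow min-cut theorem verified: both equal 12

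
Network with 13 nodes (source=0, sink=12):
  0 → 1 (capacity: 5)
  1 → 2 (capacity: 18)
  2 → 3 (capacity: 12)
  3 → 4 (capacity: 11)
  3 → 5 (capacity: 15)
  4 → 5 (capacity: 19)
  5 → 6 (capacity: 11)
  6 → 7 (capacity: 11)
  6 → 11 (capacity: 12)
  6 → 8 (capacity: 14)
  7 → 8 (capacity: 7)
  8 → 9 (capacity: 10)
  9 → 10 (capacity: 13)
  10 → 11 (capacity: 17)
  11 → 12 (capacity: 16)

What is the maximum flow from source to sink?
Maximum flow = 5

Max flow: 5

Flow assignment:
  0 → 1: 5/5
  1 → 2: 5/18
  2 → 3: 5/12
  3 → 5: 5/15
  5 → 6: 5/11
  6 → 11: 5/12
  11 → 12: 5/16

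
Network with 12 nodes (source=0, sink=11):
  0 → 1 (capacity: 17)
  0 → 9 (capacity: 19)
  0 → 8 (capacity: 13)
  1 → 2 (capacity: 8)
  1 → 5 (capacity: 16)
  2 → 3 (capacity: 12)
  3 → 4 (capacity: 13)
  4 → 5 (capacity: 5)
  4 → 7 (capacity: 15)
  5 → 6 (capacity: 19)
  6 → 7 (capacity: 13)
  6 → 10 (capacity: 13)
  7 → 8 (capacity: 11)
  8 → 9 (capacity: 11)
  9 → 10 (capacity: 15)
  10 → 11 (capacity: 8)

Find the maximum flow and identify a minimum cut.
Max flow = 8, Min cut edges: (10,11)

Maximum flow: 8
Minimum cut: (10,11)
Partition: S = [0, 1, 2, 3, 4, 5, 6, 7, 8, 9, 10], T = [11]

Max-flow min-cut theorem verified: both equal 8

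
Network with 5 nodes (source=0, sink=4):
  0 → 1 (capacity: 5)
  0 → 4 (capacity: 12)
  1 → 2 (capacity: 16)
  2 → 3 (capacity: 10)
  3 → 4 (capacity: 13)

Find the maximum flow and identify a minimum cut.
Max flow = 17, Min cut edges: (0,1), (0,4)

Maximum flow: 17
Minimum cut: (0,1), (0,4)
Partition: S = [0], T = [1, 2, 3, 4]

Max-flow min-cut theorem verified: both equal 17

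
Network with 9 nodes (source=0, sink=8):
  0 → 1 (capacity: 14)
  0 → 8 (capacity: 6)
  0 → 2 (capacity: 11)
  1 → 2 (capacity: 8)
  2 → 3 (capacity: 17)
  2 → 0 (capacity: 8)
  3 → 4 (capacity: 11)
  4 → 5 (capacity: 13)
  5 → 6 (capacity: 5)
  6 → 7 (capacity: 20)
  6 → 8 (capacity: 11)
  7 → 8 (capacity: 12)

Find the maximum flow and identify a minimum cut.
Max flow = 11, Min cut edges: (0,8), (5,6)

Maximum flow: 11
Minimum cut: (0,8), (5,6)
Partition: S = [0, 1, 2, 3, 4, 5], T = [6, 7, 8]

Max-flow min-cut theorem verified: both equal 11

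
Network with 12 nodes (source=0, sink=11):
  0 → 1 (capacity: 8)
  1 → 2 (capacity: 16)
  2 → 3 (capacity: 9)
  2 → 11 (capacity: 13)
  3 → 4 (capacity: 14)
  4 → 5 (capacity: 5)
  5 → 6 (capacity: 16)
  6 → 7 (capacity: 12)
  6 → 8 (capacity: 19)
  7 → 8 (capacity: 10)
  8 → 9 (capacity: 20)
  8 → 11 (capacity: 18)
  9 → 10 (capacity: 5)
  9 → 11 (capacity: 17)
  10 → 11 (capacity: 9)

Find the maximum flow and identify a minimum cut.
Max flow = 8, Min cut edges: (0,1)

Maximum flow: 8
Minimum cut: (0,1)
Partition: S = [0], T = [1, 2, 3, 4, 5, 6, 7, 8, 9, 10, 11]

Max-flow min-cut theorem verified: both equal 8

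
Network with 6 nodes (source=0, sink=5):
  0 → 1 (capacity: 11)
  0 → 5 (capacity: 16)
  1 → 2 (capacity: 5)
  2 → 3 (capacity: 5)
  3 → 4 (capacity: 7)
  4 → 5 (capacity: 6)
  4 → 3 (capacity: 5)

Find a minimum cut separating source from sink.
Min cut value = 21, edges: (0,5), (2,3)

Min cut value: 21
Partition: S = [0, 1, 2], T = [3, 4, 5]
Cut edges: (0,5), (2,3)

By max-flow min-cut theorem, max flow = min cut = 21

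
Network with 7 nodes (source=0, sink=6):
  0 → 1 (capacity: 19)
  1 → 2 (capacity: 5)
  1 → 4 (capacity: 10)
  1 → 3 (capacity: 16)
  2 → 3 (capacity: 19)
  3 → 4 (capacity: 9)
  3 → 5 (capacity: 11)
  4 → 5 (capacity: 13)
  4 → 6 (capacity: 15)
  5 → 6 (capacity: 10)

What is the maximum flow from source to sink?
Maximum flow = 19

Max flow: 19

Flow assignment:
  0 → 1: 19/19
  1 → 4: 10/10
  1 → 3: 9/16
  3 → 4: 9/9
  4 → 5: 4/13
  4 → 6: 15/15
  5 → 6: 4/10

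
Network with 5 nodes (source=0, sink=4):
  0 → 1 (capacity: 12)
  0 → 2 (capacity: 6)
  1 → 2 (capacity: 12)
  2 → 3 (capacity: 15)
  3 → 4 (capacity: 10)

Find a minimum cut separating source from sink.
Min cut value = 10, edges: (3,4)

Min cut value: 10
Partition: S = [0, 1, 2, 3], T = [4]
Cut edges: (3,4)

By max-flow min-cut theorem, max flow = min cut = 10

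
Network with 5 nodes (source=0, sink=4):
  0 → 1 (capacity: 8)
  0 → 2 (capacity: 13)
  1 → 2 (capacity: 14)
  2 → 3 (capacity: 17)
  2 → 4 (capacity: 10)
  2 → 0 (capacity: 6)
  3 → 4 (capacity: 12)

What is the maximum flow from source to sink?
Maximum flow = 21

Max flow: 21

Flow assignment:
  0 → 1: 8/8
  0 → 2: 13/13
  1 → 2: 8/14
  2 → 3: 11/17
  2 → 4: 10/10
  3 → 4: 11/12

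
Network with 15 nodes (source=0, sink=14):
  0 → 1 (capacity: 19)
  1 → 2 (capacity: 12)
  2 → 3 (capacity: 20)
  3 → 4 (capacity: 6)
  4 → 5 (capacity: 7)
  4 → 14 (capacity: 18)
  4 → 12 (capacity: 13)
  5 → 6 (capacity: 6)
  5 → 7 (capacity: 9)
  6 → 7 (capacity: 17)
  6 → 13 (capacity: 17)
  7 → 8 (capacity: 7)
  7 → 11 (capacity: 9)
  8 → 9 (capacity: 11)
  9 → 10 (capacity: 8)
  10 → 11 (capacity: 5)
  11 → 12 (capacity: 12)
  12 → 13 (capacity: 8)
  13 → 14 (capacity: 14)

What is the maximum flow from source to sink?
Maximum flow = 6

Max flow: 6

Flow assignment:
  0 → 1: 6/19
  1 → 2: 6/12
  2 → 3: 6/20
  3 → 4: 6/6
  4 → 14: 6/18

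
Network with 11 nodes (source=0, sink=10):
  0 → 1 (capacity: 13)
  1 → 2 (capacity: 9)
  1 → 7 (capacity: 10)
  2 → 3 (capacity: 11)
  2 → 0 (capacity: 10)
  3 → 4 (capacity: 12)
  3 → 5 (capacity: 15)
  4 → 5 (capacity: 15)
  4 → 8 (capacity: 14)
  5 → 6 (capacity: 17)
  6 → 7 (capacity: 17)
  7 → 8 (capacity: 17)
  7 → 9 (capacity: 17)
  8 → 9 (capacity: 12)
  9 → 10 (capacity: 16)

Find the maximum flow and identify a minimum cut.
Max flow = 13, Min cut edges: (0,1)

Maximum flow: 13
Minimum cut: (0,1)
Partition: S = [0], T = [1, 2, 3, 4, 5, 6, 7, 8, 9, 10]

Max-flow min-cut theorem verified: both equal 13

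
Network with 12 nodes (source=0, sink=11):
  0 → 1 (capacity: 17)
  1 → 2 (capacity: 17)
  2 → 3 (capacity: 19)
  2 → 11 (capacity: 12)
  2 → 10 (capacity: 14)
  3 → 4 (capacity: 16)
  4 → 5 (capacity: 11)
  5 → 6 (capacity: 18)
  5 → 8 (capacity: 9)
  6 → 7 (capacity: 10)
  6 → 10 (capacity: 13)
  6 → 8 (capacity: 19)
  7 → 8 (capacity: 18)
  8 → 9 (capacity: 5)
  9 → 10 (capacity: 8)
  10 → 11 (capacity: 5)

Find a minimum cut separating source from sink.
Min cut value = 17, edges: (2,11), (10,11)

Min cut value: 17
Partition: S = [0, 1, 2, 3, 4, 5, 6, 7, 8, 9, 10], T = [11]
Cut edges: (2,11), (10,11)

By max-flow min-cut theorem, max flow = min cut = 17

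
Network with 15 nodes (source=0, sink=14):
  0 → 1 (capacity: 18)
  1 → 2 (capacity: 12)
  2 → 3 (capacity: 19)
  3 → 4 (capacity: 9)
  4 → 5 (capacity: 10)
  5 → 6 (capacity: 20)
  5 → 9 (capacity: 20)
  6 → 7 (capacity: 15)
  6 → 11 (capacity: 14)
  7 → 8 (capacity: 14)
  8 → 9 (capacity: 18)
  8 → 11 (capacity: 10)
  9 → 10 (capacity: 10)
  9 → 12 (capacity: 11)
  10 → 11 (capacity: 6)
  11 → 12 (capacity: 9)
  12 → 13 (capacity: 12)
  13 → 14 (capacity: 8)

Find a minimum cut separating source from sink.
Min cut value = 8, edges: (13,14)

Min cut value: 8
Partition: S = [0, 1, 2, 3, 4, 5, 6, 7, 8, 9, 10, 11, 12, 13], T = [14]
Cut edges: (13,14)

By max-flow min-cut theorem, max flow = min cut = 8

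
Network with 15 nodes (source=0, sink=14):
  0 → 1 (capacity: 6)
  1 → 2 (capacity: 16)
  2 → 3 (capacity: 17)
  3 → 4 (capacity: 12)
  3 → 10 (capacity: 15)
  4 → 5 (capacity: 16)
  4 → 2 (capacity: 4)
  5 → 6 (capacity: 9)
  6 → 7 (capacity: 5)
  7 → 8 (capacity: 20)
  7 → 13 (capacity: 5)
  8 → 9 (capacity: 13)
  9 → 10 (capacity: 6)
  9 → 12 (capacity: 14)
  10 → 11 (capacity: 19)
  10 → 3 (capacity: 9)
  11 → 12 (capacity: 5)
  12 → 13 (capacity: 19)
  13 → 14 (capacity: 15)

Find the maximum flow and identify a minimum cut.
Max flow = 6, Min cut edges: (0,1)

Maximum flow: 6
Minimum cut: (0,1)
Partition: S = [0], T = [1, 2, 3, 4, 5, 6, 7, 8, 9, 10, 11, 12, 13, 14]

Max-flow min-cut theorem verified: both equal 6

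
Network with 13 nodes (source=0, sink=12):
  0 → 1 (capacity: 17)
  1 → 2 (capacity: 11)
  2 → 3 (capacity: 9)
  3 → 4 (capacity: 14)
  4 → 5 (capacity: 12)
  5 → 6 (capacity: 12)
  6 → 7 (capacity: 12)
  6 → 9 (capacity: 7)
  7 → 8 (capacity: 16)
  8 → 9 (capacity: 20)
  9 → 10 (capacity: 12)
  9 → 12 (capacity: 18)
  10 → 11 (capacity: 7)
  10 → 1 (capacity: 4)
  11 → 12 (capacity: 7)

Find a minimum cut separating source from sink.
Min cut value = 9, edges: (2,3)

Min cut value: 9
Partition: S = [0, 1, 2], T = [3, 4, 5, 6, 7, 8, 9, 10, 11, 12]
Cut edges: (2,3)

By max-flow min-cut theorem, max flow = min cut = 9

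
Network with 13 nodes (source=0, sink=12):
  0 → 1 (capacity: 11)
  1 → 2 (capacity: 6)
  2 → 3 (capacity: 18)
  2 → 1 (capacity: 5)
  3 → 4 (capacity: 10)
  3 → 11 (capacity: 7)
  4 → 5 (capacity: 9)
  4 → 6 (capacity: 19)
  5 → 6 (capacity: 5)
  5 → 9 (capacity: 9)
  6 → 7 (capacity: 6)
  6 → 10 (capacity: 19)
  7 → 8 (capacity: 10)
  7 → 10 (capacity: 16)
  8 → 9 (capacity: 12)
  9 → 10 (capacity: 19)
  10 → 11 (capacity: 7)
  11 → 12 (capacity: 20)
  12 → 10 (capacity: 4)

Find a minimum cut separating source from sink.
Min cut value = 6, edges: (1,2)

Min cut value: 6
Partition: S = [0, 1], T = [2, 3, 4, 5, 6, 7, 8, 9, 10, 11, 12]
Cut edges: (1,2)

By max-flow min-cut theorem, max flow = min cut = 6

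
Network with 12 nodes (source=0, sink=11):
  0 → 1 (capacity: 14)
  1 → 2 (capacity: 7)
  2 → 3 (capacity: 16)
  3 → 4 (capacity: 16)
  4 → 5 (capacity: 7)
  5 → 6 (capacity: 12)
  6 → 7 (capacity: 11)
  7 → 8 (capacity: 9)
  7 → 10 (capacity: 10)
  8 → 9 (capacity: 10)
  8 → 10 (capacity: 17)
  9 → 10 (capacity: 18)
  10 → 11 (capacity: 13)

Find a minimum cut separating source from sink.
Min cut value = 7, edges: (4,5)

Min cut value: 7
Partition: S = [0, 1, 2, 3, 4], T = [5, 6, 7, 8, 9, 10, 11]
Cut edges: (4,5)

By max-flow min-cut theorem, max flow = min cut = 7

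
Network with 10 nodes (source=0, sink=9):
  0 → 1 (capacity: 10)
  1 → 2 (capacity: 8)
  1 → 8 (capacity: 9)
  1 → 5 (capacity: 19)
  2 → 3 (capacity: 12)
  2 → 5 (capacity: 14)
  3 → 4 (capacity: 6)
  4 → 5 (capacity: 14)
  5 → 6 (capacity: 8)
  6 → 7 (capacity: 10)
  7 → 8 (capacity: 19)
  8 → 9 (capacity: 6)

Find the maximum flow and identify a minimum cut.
Max flow = 6, Min cut edges: (8,9)

Maximum flow: 6
Minimum cut: (8,9)
Partition: S = [0, 1, 2, 3, 4, 5, 6, 7, 8], T = [9]

Max-flow min-cut theorem verified: both equal 6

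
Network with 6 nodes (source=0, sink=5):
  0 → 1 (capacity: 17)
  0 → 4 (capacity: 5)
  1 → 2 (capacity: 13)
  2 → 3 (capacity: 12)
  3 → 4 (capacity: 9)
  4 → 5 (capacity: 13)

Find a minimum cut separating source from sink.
Min cut value = 13, edges: (4,5)

Min cut value: 13
Partition: S = [0, 1, 2, 3, 4], T = [5]
Cut edges: (4,5)

By max-flow min-cut theorem, max flow = min cut = 13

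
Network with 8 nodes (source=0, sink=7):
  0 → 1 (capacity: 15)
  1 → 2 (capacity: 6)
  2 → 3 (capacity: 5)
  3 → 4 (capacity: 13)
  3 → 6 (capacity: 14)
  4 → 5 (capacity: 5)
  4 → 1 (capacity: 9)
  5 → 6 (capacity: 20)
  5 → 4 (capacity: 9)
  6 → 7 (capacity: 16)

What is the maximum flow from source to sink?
Maximum flow = 5

Max flow: 5

Flow assignment:
  0 → 1: 5/15
  1 → 2: 5/6
  2 → 3: 5/5
  3 → 6: 5/14
  6 → 7: 5/16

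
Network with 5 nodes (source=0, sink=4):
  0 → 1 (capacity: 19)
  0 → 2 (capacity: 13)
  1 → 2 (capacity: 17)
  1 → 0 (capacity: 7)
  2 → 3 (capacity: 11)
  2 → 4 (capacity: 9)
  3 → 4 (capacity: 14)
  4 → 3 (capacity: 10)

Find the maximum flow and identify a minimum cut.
Max flow = 20, Min cut edges: (2,3), (2,4)

Maximum flow: 20
Minimum cut: (2,3), (2,4)
Partition: S = [0, 1, 2], T = [3, 4]

Max-flow min-cut theorem verified: both equal 20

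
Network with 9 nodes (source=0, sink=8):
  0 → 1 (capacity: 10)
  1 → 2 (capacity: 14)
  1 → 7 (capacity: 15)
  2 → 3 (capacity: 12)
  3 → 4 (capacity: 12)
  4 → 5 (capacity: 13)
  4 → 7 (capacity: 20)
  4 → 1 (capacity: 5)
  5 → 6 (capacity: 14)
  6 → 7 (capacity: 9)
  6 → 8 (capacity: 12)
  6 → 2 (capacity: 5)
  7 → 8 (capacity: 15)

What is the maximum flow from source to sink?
Maximum flow = 10

Max flow: 10

Flow assignment:
  0 → 1: 10/10
  1 → 7: 10/15
  7 → 8: 10/15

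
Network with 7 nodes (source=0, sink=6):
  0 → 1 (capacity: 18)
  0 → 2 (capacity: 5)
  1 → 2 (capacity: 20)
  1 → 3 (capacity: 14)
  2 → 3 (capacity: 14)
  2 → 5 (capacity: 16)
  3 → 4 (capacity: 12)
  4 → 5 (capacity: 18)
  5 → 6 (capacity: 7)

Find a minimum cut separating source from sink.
Min cut value = 7, edges: (5,6)

Min cut value: 7
Partition: S = [0, 1, 2, 3, 4, 5], T = [6]
Cut edges: (5,6)

By max-flow min-cut theorem, max flow = min cut = 7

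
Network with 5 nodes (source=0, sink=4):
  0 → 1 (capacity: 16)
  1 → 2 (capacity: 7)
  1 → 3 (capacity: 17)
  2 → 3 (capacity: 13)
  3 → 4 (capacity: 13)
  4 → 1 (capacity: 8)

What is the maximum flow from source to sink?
Maximum flow = 13

Max flow: 13

Flow assignment:
  0 → 1: 13/16
  1 → 3: 13/17
  3 → 4: 13/13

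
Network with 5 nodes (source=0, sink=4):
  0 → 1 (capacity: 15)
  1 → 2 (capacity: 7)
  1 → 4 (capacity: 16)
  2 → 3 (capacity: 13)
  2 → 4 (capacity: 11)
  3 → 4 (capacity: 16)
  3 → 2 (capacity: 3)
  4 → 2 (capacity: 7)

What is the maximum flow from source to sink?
Maximum flow = 15

Max flow: 15

Flow assignment:
  0 → 1: 15/15
  1 → 4: 15/16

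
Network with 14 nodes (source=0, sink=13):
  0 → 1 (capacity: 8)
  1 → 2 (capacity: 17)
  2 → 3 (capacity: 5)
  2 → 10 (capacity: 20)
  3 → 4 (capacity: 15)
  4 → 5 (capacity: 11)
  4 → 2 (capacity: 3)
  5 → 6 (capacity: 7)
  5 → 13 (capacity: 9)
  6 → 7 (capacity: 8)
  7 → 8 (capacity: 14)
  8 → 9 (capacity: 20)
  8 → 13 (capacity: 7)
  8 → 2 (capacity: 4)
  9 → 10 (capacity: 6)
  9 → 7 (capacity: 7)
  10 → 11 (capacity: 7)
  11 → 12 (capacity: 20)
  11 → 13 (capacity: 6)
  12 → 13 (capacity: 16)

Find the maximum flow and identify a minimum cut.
Max flow = 8, Min cut edges: (0,1)

Maximum flow: 8
Minimum cut: (0,1)
Partition: S = [0], T = [1, 2, 3, 4, 5, 6, 7, 8, 9, 10, 11, 12, 13]

Max-flow min-cut theorem verified: both equal 8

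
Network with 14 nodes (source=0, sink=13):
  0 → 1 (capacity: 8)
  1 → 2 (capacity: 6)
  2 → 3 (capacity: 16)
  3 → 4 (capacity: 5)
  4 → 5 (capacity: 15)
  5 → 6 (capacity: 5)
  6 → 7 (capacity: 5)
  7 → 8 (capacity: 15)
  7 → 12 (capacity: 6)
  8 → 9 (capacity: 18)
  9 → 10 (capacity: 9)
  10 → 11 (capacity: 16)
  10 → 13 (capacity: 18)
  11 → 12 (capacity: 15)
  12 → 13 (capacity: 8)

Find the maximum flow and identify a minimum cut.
Max flow = 5, Min cut edges: (6,7)

Maximum flow: 5
Minimum cut: (6,7)
Partition: S = [0, 1, 2, 3, 4, 5, 6], T = [7, 8, 9, 10, 11, 12, 13]

Max-flow min-cut theorem verified: both equal 5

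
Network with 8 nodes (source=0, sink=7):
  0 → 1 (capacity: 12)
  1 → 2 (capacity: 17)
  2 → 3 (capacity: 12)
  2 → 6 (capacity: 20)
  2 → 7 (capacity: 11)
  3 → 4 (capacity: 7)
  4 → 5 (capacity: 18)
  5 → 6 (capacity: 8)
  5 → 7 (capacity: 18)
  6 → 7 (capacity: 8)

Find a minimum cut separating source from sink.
Min cut value = 12, edges: (0,1)

Min cut value: 12
Partition: S = [0], T = [1, 2, 3, 4, 5, 6, 7]
Cut edges: (0,1)

By max-flow min-cut theorem, max flow = min cut = 12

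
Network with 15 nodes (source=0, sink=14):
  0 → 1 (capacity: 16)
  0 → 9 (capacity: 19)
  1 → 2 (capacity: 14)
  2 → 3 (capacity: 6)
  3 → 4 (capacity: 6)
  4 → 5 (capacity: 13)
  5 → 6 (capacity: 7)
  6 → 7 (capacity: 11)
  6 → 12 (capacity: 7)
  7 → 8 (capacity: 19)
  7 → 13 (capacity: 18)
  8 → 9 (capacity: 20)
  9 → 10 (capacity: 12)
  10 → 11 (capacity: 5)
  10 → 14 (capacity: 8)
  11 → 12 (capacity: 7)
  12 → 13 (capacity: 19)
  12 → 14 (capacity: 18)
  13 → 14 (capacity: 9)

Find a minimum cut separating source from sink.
Min cut value = 18, edges: (3,4), (9,10)

Min cut value: 18
Partition: S = [0, 1, 2, 3, 8, 9], T = [4, 5, 6, 7, 10, 11, 12, 13, 14]
Cut edges: (3,4), (9,10)

By max-flow min-cut theorem, max flow = min cut = 18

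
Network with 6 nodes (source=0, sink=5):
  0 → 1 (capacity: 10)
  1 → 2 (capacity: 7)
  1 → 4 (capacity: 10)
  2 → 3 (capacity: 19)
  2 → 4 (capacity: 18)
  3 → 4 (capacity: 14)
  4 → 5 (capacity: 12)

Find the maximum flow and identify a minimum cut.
Max flow = 10, Min cut edges: (0,1)

Maximum flow: 10
Minimum cut: (0,1)
Partition: S = [0], T = [1, 2, 3, 4, 5]

Max-flow min-cut theorem verified: both equal 10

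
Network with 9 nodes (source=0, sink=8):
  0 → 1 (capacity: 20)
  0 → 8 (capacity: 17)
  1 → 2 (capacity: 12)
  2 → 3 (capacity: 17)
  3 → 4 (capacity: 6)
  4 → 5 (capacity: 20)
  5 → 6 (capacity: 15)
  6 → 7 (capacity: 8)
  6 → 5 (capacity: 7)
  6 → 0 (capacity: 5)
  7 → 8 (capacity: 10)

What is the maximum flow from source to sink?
Maximum flow = 23

Max flow: 23

Flow assignment:
  0 → 1: 6/20
  0 → 8: 17/17
  1 → 2: 6/12
  2 → 3: 6/17
  3 → 4: 6/6
  4 → 5: 6/20
  5 → 6: 6/15
  6 → 7: 6/8
  7 → 8: 6/10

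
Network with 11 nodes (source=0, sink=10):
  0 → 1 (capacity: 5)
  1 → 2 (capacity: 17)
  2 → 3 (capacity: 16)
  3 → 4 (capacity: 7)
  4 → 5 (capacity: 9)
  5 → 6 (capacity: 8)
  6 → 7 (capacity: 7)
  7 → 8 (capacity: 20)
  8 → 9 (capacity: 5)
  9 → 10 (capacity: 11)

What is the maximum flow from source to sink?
Maximum flow = 5

Max flow: 5

Flow assignment:
  0 → 1: 5/5
  1 → 2: 5/17
  2 → 3: 5/16
  3 → 4: 5/7
  4 → 5: 5/9
  5 → 6: 5/8
  6 → 7: 5/7
  7 → 8: 5/20
  8 → 9: 5/5
  9 → 10: 5/11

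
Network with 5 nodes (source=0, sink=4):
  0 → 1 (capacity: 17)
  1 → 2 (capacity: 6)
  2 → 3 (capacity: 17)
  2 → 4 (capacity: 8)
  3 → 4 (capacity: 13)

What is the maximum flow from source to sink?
Maximum flow = 6

Max flow: 6

Flow assignment:
  0 → 1: 6/17
  1 → 2: 6/6
  2 → 4: 6/8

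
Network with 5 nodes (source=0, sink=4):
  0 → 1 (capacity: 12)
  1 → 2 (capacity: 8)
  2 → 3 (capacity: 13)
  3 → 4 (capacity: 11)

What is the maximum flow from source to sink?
Maximum flow = 8

Max flow: 8

Flow assignment:
  0 → 1: 8/12
  1 → 2: 8/8
  2 → 3: 8/13
  3 → 4: 8/11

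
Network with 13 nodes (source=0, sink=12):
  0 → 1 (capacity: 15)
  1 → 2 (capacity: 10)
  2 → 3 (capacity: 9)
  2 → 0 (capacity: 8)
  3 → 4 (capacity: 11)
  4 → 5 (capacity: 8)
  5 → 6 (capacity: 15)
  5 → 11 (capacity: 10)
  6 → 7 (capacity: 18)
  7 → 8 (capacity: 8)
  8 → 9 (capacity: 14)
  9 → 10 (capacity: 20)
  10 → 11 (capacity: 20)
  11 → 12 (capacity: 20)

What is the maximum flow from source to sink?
Maximum flow = 8

Max flow: 8

Flow assignment:
  0 → 1: 10/15
  1 → 2: 10/10
  2 → 3: 8/9
  2 → 0: 2/8
  3 → 4: 8/11
  4 → 5: 8/8
  5 → 11: 8/10
  11 → 12: 8/20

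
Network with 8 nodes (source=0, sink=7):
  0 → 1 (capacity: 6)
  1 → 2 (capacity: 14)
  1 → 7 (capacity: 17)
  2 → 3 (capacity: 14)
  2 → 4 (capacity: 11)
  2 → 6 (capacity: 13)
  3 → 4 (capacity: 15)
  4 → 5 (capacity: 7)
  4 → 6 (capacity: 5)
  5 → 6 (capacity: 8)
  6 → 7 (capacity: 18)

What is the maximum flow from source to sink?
Maximum flow = 6

Max flow: 6

Flow assignment:
  0 → 1: 6/6
  1 → 7: 6/17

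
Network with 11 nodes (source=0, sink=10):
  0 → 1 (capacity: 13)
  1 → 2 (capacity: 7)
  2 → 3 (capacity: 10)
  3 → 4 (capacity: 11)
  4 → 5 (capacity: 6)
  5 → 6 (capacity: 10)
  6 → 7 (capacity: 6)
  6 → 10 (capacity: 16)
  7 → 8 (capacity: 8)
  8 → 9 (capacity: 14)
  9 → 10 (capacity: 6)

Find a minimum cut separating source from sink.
Min cut value = 6, edges: (4,5)

Min cut value: 6
Partition: S = [0, 1, 2, 3, 4], T = [5, 6, 7, 8, 9, 10]
Cut edges: (4,5)

By max-flow min-cut theorem, max flow = min cut = 6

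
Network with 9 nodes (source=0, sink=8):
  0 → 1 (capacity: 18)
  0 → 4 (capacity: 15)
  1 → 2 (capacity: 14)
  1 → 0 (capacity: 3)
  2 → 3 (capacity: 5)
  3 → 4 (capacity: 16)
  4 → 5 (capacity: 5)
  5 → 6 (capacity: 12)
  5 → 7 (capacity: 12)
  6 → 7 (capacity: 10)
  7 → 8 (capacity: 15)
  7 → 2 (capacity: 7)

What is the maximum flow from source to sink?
Maximum flow = 5

Max flow: 5

Flow assignment:
  0 → 1: 5/18
  1 → 2: 5/14
  2 → 3: 5/5
  3 → 4: 5/16
  4 → 5: 5/5
  5 → 7: 5/12
  7 → 8: 5/15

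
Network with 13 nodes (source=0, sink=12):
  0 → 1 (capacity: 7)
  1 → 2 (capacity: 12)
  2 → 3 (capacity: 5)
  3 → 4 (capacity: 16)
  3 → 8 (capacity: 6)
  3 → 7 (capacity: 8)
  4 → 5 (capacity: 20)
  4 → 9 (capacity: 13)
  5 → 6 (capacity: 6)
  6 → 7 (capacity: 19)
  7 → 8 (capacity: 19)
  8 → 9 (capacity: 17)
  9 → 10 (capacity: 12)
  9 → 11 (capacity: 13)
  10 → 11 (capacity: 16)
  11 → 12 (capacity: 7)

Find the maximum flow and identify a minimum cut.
Max flow = 5, Min cut edges: (2,3)

Maximum flow: 5
Minimum cut: (2,3)
Partition: S = [0, 1, 2], T = [3, 4, 5, 6, 7, 8, 9, 10, 11, 12]

Max-flow min-cut theorem verified: both equal 5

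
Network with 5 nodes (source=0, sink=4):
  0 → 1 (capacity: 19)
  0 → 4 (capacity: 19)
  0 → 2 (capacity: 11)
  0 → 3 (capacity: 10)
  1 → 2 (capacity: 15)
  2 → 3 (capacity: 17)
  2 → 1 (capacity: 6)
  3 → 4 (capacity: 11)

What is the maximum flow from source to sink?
Maximum flow = 30

Max flow: 30

Flow assignment:
  0 → 1: 11/19
  0 → 4: 19/19
  1 → 2: 11/15
  2 → 3: 11/17
  3 → 4: 11/11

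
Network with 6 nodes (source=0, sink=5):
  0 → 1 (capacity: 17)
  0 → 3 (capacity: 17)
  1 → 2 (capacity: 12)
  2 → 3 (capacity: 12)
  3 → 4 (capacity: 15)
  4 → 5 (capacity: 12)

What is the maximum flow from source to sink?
Maximum flow = 12

Max flow: 12

Flow assignment:
  0 → 1: 12/17
  1 → 2: 12/12
  2 → 3: 12/12
  3 → 4: 12/15
  4 → 5: 12/12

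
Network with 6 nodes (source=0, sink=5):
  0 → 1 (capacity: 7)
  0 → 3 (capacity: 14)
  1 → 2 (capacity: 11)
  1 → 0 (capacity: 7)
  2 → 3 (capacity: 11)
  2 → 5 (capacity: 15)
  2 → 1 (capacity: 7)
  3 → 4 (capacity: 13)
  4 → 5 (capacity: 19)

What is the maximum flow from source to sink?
Maximum flow = 20

Max flow: 20

Flow assignment:
  0 → 1: 7/7
  0 → 3: 13/14
  1 → 2: 7/11
  2 → 5: 7/15
  3 → 4: 13/13
  4 → 5: 13/19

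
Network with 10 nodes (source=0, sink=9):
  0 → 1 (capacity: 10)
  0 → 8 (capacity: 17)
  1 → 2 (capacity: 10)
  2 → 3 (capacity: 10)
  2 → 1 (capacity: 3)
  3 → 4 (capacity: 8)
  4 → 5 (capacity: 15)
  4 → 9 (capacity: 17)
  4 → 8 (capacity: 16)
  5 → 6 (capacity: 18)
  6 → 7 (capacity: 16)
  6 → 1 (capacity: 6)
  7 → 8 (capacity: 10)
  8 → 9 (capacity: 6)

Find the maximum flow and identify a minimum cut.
Max flow = 14, Min cut edges: (3,4), (8,9)

Maximum flow: 14
Minimum cut: (3,4), (8,9)
Partition: S = [0, 1, 2, 3, 5, 6, 7, 8], T = [4, 9]

Max-flow min-cut theorem verified: both equal 14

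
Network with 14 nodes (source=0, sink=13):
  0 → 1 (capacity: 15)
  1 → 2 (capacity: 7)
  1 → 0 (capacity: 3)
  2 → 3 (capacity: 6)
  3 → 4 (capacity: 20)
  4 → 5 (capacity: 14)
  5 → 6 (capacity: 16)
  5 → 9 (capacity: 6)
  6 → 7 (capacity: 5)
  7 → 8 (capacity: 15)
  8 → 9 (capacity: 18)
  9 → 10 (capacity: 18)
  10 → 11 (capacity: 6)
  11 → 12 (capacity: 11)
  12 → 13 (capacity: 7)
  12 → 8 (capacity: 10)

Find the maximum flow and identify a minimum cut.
Max flow = 6, Min cut edges: (10,11)

Maximum flow: 6
Minimum cut: (10,11)
Partition: S = [0, 1, 2, 3, 4, 5, 6, 7, 8, 9, 10], T = [11, 12, 13]

Max-flow min-cut theorem verified: both equal 6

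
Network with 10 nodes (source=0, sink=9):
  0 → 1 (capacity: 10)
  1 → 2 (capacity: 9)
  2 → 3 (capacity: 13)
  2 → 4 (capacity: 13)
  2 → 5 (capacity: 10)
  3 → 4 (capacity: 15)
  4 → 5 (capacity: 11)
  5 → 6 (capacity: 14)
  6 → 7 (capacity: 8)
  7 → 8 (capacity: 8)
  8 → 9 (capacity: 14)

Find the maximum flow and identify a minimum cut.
Max flow = 8, Min cut edges: (7,8)

Maximum flow: 8
Minimum cut: (7,8)
Partition: S = [0, 1, 2, 3, 4, 5, 6, 7], T = [8, 9]

Max-flow min-cut theorem verified: both equal 8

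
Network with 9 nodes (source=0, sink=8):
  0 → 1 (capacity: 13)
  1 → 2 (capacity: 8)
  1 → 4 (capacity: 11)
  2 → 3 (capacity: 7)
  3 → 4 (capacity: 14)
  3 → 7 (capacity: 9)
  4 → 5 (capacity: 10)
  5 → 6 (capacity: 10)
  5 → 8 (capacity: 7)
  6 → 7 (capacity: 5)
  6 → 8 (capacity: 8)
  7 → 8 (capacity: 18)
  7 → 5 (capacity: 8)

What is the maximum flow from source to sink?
Maximum flow = 13

Max flow: 13

Flow assignment:
  0 → 1: 13/13
  1 → 2: 3/8
  1 → 4: 10/11
  2 → 3: 3/7
  3 → 7: 3/9
  4 → 5: 10/10
  5 → 6: 3/10
  5 → 8: 7/7
  6 → 8: 3/8
  7 → 8: 3/18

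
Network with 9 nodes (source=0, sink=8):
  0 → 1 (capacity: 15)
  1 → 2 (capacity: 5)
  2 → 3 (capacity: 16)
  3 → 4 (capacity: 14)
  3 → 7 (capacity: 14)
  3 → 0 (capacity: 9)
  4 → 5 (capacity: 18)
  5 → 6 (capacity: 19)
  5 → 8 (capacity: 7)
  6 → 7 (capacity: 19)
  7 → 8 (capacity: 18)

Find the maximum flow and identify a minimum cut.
Max flow = 5, Min cut edges: (1,2)

Maximum flow: 5
Minimum cut: (1,2)
Partition: S = [0, 1], T = [2, 3, 4, 5, 6, 7, 8]

Max-flow min-cut theorem verified: both equal 5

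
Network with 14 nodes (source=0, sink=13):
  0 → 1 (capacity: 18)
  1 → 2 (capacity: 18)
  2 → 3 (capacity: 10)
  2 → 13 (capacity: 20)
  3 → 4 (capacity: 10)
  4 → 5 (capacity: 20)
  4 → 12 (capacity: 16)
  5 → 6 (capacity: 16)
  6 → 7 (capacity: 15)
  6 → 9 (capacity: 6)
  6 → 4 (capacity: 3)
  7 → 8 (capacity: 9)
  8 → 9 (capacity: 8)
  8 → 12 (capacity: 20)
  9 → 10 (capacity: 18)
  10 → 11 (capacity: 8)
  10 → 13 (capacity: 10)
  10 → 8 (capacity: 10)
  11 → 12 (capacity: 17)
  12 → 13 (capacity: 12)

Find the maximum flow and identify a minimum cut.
Max flow = 18, Min cut edges: (1,2)

Maximum flow: 18
Minimum cut: (1,2)
Partition: S = [0, 1], T = [2, 3, 4, 5, 6, 7, 8, 9, 10, 11, 12, 13]

Max-flow min-cut theorem verified: both equal 18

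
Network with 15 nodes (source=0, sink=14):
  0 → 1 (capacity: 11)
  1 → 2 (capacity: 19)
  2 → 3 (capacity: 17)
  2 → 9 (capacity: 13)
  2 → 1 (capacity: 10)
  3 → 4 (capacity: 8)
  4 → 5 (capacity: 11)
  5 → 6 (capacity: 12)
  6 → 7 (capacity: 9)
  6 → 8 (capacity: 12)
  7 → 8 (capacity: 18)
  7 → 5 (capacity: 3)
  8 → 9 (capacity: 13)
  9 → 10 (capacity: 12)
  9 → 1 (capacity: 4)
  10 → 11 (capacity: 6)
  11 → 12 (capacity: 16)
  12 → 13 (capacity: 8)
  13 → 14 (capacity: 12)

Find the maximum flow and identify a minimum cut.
Max flow = 6, Min cut edges: (10,11)

Maximum flow: 6
Minimum cut: (10,11)
Partition: S = [0, 1, 2, 3, 4, 5, 6, 7, 8, 9, 10], T = [11, 12, 13, 14]

Max-flow min-cut theorem verified: both equal 6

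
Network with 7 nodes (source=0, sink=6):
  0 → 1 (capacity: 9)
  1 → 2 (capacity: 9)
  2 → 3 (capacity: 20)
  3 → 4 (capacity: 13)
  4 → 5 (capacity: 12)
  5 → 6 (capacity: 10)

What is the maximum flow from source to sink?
Maximum flow = 9

Max flow: 9

Flow assignment:
  0 → 1: 9/9
  1 → 2: 9/9
  2 → 3: 9/20
  3 → 4: 9/13
  4 → 5: 9/12
  5 → 6: 9/10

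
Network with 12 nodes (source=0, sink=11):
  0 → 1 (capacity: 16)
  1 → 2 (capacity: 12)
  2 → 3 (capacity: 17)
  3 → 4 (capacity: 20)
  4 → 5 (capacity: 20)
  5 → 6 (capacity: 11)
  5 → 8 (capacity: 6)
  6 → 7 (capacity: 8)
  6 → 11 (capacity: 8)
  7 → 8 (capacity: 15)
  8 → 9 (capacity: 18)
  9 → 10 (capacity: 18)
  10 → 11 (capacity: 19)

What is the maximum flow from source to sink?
Maximum flow = 12

Max flow: 12

Flow assignment:
  0 → 1: 12/16
  1 → 2: 12/12
  2 → 3: 12/17
  3 → 4: 12/20
  4 → 5: 12/20
  5 → 6: 8/11
  5 → 8: 4/6
  6 → 11: 8/8
  8 → 9: 4/18
  9 → 10: 4/18
  10 → 11: 4/19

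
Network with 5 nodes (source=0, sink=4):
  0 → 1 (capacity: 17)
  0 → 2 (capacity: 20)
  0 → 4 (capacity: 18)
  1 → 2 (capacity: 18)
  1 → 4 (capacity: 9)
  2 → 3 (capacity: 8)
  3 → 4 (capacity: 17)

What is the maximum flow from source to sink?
Maximum flow = 35

Max flow: 35

Flow assignment:
  0 → 1: 9/17
  0 → 2: 8/20
  0 → 4: 18/18
  1 → 4: 9/9
  2 → 3: 8/8
  3 → 4: 8/17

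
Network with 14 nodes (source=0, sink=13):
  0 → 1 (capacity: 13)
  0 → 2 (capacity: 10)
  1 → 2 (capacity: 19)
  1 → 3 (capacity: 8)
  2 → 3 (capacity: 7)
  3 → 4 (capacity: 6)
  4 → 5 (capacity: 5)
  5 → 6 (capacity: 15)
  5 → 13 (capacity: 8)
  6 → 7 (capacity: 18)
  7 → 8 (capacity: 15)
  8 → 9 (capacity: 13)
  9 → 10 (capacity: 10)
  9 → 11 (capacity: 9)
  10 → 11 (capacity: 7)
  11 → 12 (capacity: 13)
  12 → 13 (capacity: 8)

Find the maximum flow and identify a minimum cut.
Max flow = 5, Min cut edges: (4,5)

Maximum flow: 5
Minimum cut: (4,5)
Partition: S = [0, 1, 2, 3, 4], T = [5, 6, 7, 8, 9, 10, 11, 12, 13]

Max-flow min-cut theorem verified: both equal 5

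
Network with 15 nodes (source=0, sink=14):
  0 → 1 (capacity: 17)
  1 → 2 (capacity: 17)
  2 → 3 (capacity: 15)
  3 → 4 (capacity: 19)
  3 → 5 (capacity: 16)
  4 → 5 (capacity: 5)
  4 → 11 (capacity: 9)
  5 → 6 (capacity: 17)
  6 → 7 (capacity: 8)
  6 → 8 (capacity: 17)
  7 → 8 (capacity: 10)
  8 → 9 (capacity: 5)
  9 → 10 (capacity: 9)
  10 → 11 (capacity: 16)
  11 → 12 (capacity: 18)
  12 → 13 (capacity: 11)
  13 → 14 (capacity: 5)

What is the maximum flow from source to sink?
Maximum flow = 5

Max flow: 5

Flow assignment:
  0 → 1: 5/17
  1 → 2: 5/17
  2 → 3: 5/15
  3 → 4: 5/19
  4 → 5: 5/5
  5 → 6: 5/17
  6 → 8: 5/17
  8 → 9: 5/5
  9 → 10: 5/9
  10 → 11: 5/16
  11 → 12: 5/18
  12 → 13: 5/11
  13 → 14: 5/5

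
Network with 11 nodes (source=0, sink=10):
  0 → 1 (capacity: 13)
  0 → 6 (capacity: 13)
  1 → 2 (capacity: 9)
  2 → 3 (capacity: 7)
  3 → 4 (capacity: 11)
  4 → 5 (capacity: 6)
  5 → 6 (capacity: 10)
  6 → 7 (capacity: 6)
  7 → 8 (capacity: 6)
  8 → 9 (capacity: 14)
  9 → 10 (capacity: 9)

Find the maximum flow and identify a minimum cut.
Max flow = 6, Min cut edges: (7,8)

Maximum flow: 6
Minimum cut: (7,8)
Partition: S = [0, 1, 2, 3, 4, 5, 6, 7], T = [8, 9, 10]

Max-flow min-cut theorem verified: both equal 6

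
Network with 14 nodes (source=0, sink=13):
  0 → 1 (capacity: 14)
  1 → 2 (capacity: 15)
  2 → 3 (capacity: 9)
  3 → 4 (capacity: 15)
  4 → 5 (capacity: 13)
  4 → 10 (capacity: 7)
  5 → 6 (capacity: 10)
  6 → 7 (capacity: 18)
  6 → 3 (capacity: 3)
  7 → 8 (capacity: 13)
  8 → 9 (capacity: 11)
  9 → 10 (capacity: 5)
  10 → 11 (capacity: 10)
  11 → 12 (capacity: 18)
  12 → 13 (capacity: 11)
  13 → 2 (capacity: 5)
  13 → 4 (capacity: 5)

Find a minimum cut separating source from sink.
Min cut value = 9, edges: (2,3)

Min cut value: 9
Partition: S = [0, 1, 2], T = [3, 4, 5, 6, 7, 8, 9, 10, 11, 12, 13]
Cut edges: (2,3)

By max-flow min-cut theorem, max flow = min cut = 9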